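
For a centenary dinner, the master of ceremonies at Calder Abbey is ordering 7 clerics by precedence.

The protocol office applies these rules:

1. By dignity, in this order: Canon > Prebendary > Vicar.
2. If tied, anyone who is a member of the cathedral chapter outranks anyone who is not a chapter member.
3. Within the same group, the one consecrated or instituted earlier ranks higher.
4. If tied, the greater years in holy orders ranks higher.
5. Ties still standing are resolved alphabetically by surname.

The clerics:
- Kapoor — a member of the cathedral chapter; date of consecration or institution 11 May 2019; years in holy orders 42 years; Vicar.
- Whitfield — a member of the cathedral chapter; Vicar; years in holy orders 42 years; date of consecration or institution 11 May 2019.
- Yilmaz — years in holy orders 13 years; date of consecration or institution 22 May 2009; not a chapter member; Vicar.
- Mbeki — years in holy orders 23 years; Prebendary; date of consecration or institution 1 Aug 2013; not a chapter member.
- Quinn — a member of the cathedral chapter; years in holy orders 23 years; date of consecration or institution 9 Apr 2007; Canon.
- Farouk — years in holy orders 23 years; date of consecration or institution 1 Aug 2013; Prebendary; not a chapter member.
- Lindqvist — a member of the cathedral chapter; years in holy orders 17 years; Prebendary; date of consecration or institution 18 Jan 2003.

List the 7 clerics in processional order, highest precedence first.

By dignity: Quinn (Canon); then Lindqvist, Farouk and Mbeki (Prebendary); then Kapoor, Whitfield and Yilmaz (Vicar).
Among Lindqvist, Farouk and Mbeki, a member of the cathedral chapter before not a chapter member: Lindqvist (a member of the cathedral chapter) before Farouk and Mbeki (not a chapter member).
Farouk and Mbeki both have date of consecration or institution 1 Aug 2013, so the next rule applies.
Farouk and Mbeki both have years in holy orders 23 years, so the next rule applies.
Among Farouk and Mbeki, alphabetically by surname: Farouk before Mbeki.
Among Kapoor, Whitfield and Yilmaz, a member of the cathedral chapter before not a chapter member: Kapoor and Whitfield (a member of the cathedral chapter) before Yilmaz (not a chapter member).
Kapoor and Whitfield both have date of consecration or institution 11 May 2019, so the next rule applies.
Kapoor and Whitfield both have years in holy orders 42 years, so the next rule applies.
Among Kapoor and Whitfield, alphabetically by surname: Kapoor before Whitfield.
Full order: Quinn, Lindqvist, Farouk, Mbeki, Kapoor, Whitfield, Yilmaz.

Quinn, Lindqvist, Farouk, Mbeki, Kapoor, Whitfield, Yilmaz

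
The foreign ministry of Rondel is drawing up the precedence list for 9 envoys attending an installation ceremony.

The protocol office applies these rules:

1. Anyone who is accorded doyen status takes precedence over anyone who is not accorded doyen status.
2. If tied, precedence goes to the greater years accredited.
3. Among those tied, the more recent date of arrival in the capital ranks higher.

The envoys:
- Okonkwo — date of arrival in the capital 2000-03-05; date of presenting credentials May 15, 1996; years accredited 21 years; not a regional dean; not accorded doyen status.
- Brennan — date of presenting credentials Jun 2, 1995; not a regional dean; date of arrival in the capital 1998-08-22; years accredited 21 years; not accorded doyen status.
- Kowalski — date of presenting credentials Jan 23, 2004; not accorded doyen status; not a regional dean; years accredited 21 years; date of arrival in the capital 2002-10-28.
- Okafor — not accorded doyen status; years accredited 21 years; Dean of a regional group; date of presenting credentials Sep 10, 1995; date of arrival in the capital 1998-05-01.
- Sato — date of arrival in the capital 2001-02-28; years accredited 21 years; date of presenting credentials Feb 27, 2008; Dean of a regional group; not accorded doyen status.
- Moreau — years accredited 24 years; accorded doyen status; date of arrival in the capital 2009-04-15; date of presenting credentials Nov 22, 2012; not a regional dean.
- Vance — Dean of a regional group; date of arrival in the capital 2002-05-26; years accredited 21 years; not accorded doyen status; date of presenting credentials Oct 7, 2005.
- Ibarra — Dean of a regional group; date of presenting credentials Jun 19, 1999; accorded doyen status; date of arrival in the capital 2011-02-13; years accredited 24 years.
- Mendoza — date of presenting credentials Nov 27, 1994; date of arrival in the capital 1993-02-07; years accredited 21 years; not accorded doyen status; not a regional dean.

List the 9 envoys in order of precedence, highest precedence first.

By the first rule: Ibarra and Moreau (both accorded doyen status); then Kowalski, Vance, Sato, Okonkwo, Brennan, Okafor and Mendoza (each not accorded doyen status).
Ibarra and Moreau both have years accredited 24 years, so the next rule applies.
Among Ibarra and Moreau, by date of arrival in the capital (later first): Ibarra (2011-02-13) before Moreau (2009-04-15).
Kowalski, Vance, Sato, Okonkwo, Brennan, Okafor and Mendoza all have years accredited 21 years, so the next rule applies.
Among Kowalski, Vance, Sato, Okonkwo, Brennan, Okafor and Mendoza, by date of arrival in the capital (later first): Kowalski (2002-10-28) before Vance (2002-05-26) before Sato (2001-02-28) before Okonkwo (2000-03-05) before Brennan (1998-08-22) before Okafor (1998-05-01) before Mendoza (1993-02-07).
Full order: Ibarra, Moreau, Kowalski, Vance, Sato, Okonkwo, Brennan, Okafor, Mendoza.

Ibarra, Moreau, Kowalski, Vance, Sato, Okonkwo, Brennan, Okafor, Mendoza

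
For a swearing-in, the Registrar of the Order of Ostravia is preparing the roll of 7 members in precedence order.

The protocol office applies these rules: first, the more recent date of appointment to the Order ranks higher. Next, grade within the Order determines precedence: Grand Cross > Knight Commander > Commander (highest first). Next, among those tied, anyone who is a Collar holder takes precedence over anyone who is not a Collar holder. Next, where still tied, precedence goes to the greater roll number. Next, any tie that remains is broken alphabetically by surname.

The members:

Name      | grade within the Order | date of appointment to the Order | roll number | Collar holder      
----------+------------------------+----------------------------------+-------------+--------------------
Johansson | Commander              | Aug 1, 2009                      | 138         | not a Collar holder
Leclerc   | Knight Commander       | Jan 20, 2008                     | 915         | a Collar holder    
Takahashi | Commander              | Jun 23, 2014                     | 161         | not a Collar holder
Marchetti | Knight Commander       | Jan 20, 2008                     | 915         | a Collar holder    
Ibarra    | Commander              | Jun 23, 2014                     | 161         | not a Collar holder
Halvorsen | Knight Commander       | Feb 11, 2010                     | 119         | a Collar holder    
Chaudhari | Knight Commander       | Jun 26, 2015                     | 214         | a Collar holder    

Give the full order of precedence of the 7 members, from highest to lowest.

By date of appointment to the Order (later first): Chaudhari (Jun 26, 2015); then Ibarra and Takahashi (both Jun 23, 2014); then Halvorsen (Feb 11, 2010); then Johansson (Aug 1, 2009); then Leclerc and Marchetti (both Jan 20, 2008).
Ibarra and Takahashi are each Commander, so the next rule applies.
Ibarra and Takahashi are each not a Collar holder, so the next rule applies.
Ibarra and Takahashi both have roll number 161, so the next rule applies.
Among Ibarra and Takahashi, alphabetically by surname: Ibarra before Takahashi.
Leclerc and Marchetti are each Knight Commander, so the next rule applies.
Leclerc and Marchetti are each a Collar holder, so the next rule applies.
Leclerc and Marchetti both have roll number 915, so the next rule applies.
Among Leclerc and Marchetti, alphabetically by surname: Leclerc before Marchetti.
Full order: Chaudhari, Ibarra, Takahashi, Halvorsen, Johansson, Leclerc, Marchetti.

Chaudhari, Ibarra, Takahashi, Halvorsen, Johansson, Leclerc, Marchetti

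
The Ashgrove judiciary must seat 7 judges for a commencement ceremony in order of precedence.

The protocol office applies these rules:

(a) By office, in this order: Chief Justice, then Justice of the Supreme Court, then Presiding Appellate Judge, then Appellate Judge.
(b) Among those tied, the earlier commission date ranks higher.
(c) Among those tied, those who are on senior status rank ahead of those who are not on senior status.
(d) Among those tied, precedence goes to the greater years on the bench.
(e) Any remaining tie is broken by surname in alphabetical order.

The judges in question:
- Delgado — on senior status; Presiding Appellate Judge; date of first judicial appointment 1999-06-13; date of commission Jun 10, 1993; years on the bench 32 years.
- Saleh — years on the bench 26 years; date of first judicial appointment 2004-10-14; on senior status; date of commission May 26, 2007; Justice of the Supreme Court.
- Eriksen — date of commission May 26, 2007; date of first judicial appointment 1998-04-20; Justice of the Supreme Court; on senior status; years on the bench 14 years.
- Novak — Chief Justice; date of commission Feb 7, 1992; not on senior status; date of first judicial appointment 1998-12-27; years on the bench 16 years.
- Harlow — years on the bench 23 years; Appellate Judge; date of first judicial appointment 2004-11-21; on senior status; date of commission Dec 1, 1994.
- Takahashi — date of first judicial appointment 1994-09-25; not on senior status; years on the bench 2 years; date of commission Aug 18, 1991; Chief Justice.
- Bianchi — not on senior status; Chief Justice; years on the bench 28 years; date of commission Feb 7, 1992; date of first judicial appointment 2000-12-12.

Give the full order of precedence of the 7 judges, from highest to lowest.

Takahashi, Bianchi, Novak, Saleh, Eriksen, Delgado, Harlow

By office: Takahashi, Bianchi and Novak (Chief Justice); then Saleh and Eriksen (Justice of the Supreme Court); then Delgado (Presiding Appellate Judge); then Harlow (Appellate Judge).
Among Takahashi, Bianchi and Novak, by date of commission (earlier first): Takahashi (Aug 18, 1991) before Bianchi and Novak (Feb 7, 1992).
Bianchi and Novak are each not on senior status, so the next rule applies.
Among Bianchi and Novak, by years on the bench (higher first): Bianchi (28 years) before Novak (16 years).
Saleh and Eriksen both have date of commission May 26, 2007, so the next rule applies.
Saleh and Eriksen are each on senior status, so the next rule applies.
Among Saleh and Eriksen, by years on the bench (higher first): Saleh (26 years) before Eriksen (14 years).
Full order: Takahashi, Bianchi, Novak, Saleh, Eriksen, Delgado, Harlow.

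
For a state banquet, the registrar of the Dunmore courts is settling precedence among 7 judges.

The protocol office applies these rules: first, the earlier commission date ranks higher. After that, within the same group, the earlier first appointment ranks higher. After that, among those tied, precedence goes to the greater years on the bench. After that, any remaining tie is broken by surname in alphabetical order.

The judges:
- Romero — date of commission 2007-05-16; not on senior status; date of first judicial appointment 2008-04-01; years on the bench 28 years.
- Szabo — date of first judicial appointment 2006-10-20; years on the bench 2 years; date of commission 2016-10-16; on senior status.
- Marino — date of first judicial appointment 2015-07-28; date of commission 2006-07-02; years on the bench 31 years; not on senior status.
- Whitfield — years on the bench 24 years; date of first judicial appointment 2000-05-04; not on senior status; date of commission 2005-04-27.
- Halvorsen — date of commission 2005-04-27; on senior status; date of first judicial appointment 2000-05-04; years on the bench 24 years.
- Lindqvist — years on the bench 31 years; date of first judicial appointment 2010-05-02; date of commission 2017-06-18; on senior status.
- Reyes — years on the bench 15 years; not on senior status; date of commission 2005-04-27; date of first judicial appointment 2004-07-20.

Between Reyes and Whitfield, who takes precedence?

Whitfield

By date of commission (earlier first): Halvorsen, Whitfield and Reyes (each 2005-04-27); then Marino (2006-07-02); then Romero (2007-05-16); then Szabo (2016-10-16); then Lindqvist (2017-06-18).
Among Halvorsen, Whitfield and Reyes, by date of first judicial appointment (earlier first): Halvorsen and Whitfield (2000-05-04) before Reyes (2004-07-20).
Halvorsen and Whitfield both have years on the bench 24 years, so the next rule applies.
Among Halvorsen and Whitfield, alphabetically by surname: Halvorsen before Whitfield.
So Whitfield takes precedence.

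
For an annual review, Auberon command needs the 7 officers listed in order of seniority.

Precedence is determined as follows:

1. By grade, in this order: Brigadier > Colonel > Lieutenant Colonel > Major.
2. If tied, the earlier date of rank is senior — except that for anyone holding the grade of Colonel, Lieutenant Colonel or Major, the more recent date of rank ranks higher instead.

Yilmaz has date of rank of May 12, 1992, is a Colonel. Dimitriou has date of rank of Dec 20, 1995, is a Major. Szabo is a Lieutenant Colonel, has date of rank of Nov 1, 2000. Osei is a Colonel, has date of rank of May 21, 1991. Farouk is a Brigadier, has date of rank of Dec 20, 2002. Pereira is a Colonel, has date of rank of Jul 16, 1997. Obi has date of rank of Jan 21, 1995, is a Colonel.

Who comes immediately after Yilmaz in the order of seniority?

Osei

By grade: Farouk (Brigadier); then Pereira, Obi, Yilmaz and Osei (Colonel); then Szabo (Lieutenant Colonel); then Dimitriou (Major).
Among Pereira, Obi, Yilmaz and Osei, by date of rank (later first) (reversed rule for this group): Pereira (Jul 16, 1997) before Obi (Jan 21, 1995) before Yilmaz (May 12, 1992) before Osei (May 21, 1991).
Order: Farouk, Pereira, Obi, Yilmaz, Osei, Szabo, Dimitriou.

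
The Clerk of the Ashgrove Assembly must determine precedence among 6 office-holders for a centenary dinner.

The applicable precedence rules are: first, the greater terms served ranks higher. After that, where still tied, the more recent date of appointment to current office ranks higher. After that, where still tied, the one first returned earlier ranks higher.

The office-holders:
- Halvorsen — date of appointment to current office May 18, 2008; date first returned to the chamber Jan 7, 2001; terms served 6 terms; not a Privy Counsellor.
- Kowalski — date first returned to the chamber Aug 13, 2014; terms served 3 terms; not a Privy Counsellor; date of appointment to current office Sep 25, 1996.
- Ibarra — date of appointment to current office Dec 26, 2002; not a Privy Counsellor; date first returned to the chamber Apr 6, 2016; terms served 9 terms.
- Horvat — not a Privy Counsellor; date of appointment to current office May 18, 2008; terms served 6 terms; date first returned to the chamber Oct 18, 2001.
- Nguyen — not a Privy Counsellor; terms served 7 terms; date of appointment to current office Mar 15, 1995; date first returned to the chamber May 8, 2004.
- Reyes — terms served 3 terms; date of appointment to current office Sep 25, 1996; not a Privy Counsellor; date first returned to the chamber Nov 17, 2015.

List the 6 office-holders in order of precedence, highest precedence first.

By terms served (higher first): Ibarra (9 terms); then Nguyen (7 terms); then Halvorsen and Horvat (both 6 terms); then Kowalski and Reyes (both 3 terms).
Halvorsen and Horvat both have date of appointment to current office May 18, 2008, so the next rule applies.
Among Halvorsen and Horvat, by date first returned to the chamber (earlier first): Halvorsen (Jan 7, 2001) before Horvat (Oct 18, 2001).
Kowalski and Reyes both have date of appointment to current office Sep 25, 1996, so the next rule applies.
Among Kowalski and Reyes, by date first returned to the chamber (earlier first): Kowalski (Aug 13, 2014) before Reyes (Nov 17, 2015).
Full order: Ibarra, Nguyen, Halvorsen, Horvat, Kowalski, Reyes.

Ibarra, Nguyen, Halvorsen, Horvat, Kowalski, Reyes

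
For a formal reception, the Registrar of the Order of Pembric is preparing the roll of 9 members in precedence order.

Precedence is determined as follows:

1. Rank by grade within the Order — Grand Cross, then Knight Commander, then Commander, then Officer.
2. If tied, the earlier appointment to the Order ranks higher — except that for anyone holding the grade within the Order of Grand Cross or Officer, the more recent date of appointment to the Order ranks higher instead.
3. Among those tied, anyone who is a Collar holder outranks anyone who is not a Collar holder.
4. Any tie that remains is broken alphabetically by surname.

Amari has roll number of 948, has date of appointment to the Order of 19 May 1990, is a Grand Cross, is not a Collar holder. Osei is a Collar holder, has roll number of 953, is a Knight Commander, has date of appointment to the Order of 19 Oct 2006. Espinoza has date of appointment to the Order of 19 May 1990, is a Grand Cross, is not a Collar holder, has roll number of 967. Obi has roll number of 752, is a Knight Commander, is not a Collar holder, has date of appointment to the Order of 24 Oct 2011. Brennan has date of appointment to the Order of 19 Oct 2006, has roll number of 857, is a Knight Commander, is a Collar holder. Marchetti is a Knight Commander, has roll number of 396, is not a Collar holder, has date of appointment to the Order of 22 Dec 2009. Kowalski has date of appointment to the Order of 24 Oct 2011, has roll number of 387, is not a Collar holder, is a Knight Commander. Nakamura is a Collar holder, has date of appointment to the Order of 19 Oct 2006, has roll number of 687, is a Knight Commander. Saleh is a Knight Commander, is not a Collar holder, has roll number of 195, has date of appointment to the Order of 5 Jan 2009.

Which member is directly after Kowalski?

Obi

By grade within the Order: Amari and Espinoza (Grand Cross); then Brennan, Nakamura, Osei, Saleh, Marchetti, Kowalski and Obi (Knight Commander).
Amari and Espinoza both have date of appointment to the Order 19 May 1990, so the next rule applies.
Amari and Espinoza are each not a Collar holder, so the next rule applies.
Among Amari and Espinoza, alphabetically by surname: Amari before Espinoza.
Among Brennan, Nakamura, Osei, Saleh, Marchetti, Kowalski and Obi, by date of appointment to the Order (earlier first): Brennan, Nakamura and Osei (19 Oct 2006) before Saleh (5 Jan 2009) before Marchetti (22 Dec 2009) before Kowalski and Obi (24 Oct 2011).
Brennan, Nakamura and Osei are each a Collar holder, so the next rule applies.
Among Brennan, Nakamura and Osei, alphabetically by surname: Brennan before Nakamura before Osei.
Kowalski and Obi are each not a Collar holder, so the next rule applies.
Among Kowalski and Obi, alphabetically by surname: Kowalski before Obi.
Order: Amari, Espinoza, Brennan, Nakamura, Osei, Saleh, Marchetti, Kowalski, Obi.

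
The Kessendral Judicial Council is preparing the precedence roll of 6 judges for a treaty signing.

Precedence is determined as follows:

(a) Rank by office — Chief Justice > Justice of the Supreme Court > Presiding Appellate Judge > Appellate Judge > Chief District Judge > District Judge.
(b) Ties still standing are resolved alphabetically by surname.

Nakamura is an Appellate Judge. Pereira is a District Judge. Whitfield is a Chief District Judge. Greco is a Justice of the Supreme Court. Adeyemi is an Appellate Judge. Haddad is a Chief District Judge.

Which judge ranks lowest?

Pereira

By office: Greco (Justice of the Supreme Court); then Adeyemi and Nakamura (Appellate Judge); then Haddad and Whitfield (Chief District Judge); then Pereira (District Judge).
Among Adeyemi and Nakamura, alphabetically by surname: Adeyemi before Nakamura.
Among Haddad and Whitfield, alphabetically by surname: Haddad before Whitfield.
Order: Greco, Adeyemi, Nakamura, Haddad, Whitfield, Pereira.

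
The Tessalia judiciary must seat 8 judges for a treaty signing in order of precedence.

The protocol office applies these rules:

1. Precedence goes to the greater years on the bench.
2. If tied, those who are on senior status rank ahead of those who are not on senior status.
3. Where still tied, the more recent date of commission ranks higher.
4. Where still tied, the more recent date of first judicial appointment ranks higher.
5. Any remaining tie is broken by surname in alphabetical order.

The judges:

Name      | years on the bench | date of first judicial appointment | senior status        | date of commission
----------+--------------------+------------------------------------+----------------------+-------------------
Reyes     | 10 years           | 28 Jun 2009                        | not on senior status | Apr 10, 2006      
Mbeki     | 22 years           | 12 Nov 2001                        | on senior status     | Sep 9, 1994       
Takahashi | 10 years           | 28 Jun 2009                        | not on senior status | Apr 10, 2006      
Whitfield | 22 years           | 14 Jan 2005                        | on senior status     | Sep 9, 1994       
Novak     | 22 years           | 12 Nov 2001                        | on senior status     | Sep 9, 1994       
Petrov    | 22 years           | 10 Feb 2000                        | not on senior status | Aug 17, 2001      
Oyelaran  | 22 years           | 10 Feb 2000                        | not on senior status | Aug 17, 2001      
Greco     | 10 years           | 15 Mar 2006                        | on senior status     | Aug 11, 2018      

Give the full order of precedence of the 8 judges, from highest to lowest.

Whitfield, Mbeki, Novak, Oyelaran, Petrov, Greco, Reyes, Takahashi

By years on the bench (higher first): Whitfield, Mbeki, Novak, Oyelaran and Petrov (each 22 years); then Greco, Reyes and Takahashi (each 10 years).
Among Whitfield, Mbeki, Novak, Oyelaran and Petrov, on senior status before not on senior status: Whitfield, Mbeki and Novak (on senior status) before Oyelaran and Petrov (not on senior status).
Whitfield, Mbeki and Novak all have date of commission Sep 9, 1994, so the next rule applies.
Among Whitfield, Mbeki and Novak, by date of first judicial appointment (later first): Whitfield (14 Jan 2005) before Mbeki and Novak (12 Nov 2001).
Among Mbeki and Novak, alphabetically by surname: Mbeki before Novak.
Oyelaran and Petrov both have date of commission Aug 17, 2001, so the next rule applies.
Oyelaran and Petrov both have date of first judicial appointment 10 Feb 2000, so the next rule applies.
Among Oyelaran and Petrov, alphabetically by surname: Oyelaran before Petrov.
Among Greco, Reyes and Takahashi, on senior status before not on senior status: Greco (on senior status) before Reyes and Takahashi (not on senior status).
Reyes and Takahashi both have date of commission Apr 10, 2006, so the next rule applies.
Reyes and Takahashi both have date of first judicial appointment 28 Jun 2009, so the next rule applies.
Among Reyes and Takahashi, alphabetically by surname: Reyes before Takahashi.
Full order: Whitfield, Mbeki, Novak, Oyelaran, Petrov, Greco, Reyes, Takahashi.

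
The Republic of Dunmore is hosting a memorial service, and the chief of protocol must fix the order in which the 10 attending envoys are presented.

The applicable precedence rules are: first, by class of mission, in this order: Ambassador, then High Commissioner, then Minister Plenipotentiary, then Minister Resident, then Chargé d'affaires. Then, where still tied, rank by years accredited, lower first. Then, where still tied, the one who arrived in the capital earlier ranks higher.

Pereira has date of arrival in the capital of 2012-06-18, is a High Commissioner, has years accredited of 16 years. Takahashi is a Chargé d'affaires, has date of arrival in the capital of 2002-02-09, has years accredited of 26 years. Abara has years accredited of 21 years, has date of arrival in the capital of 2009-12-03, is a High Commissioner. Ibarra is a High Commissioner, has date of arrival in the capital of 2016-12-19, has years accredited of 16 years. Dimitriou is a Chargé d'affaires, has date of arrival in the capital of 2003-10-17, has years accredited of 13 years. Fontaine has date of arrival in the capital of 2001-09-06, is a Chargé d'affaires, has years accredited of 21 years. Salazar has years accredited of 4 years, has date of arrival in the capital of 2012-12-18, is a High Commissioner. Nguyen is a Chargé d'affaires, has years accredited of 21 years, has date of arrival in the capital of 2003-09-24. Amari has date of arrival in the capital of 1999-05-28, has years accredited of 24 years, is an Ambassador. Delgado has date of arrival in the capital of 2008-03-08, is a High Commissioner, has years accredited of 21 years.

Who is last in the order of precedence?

By class of mission: Amari (Ambassador); then Salazar, Pereira, Ibarra, Delgado and Abara (High Commissioner); then Dimitriou, Fontaine, Nguyen and Takahashi (Chargé d'affaires).
Among Salazar, Pereira, Ibarra, Delgado and Abara, by years accredited (lower first): Salazar (4 years) before Pereira and Ibarra (16 years) before Delgado and Abara (21 years).
Among Pereira and Ibarra, by date of arrival in the capital (earlier first): Pereira (2012-06-18) before Ibarra (2016-12-19).
Among Delgado and Abara, by date of arrival in the capital (earlier first): Delgado (2008-03-08) before Abara (2009-12-03).
Among Dimitriou, Fontaine, Nguyen and Takahashi, by years accredited (lower first): Dimitriou (13 years) before Fontaine and Nguyen (21 years) before Takahashi (26 years).
Among Fontaine and Nguyen, by date of arrival in the capital (earlier first): Fontaine (2001-09-06) before Nguyen (2003-09-24).
Order: Amari, Salazar, Pereira, Ibarra, Delgado, Abara, Dimitriou, Fontaine, Nguyen, Takahashi.

Takahashi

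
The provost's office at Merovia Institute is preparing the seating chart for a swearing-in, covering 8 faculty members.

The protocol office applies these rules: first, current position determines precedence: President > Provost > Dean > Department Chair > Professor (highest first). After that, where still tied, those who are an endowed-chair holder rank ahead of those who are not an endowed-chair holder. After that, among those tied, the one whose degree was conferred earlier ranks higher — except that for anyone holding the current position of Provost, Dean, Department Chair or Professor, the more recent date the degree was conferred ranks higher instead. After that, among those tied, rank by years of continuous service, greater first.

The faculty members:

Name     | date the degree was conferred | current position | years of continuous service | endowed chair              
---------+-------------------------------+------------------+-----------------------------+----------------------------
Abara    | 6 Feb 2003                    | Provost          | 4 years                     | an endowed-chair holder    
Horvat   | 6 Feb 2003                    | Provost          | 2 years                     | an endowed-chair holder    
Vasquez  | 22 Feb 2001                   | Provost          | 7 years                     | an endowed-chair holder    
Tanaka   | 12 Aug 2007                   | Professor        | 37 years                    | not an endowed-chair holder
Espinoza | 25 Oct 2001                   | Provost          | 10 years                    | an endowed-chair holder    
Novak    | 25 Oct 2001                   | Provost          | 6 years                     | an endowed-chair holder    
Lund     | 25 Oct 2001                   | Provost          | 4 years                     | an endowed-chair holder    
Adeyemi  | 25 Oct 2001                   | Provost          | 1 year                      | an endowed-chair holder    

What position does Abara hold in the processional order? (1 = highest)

1

By current position: Abara, Horvat, Espinoza, Novak, Lund, Adeyemi and Vasquez (Provost); then Tanaka (Professor).
Abara, Horvat, Espinoza, Novak, Lund, Adeyemi and Vasquez are each an endowed-chair holder, so the next rule applies.
Among Abara, Horvat, Espinoza, Novak, Lund, Adeyemi and Vasquez, by date the degree was conferred (later first) (reversed rule for this group): Abara and Horvat (6 Feb 2003) before Espinoza, Novak, Lund and Adeyemi (25 Oct 2001) before Vasquez (22 Feb 2001).
Among Abara and Horvat, by years of continuous service (higher first): Abara (4 years) before Horvat (2 years).
Among Espinoza, Novak, Lund and Adeyemi, by years of continuous service (higher first): Espinoza (10 years) before Novak (6 years) before Lund (4 years) before Adeyemi (1 year).
Order: Abara, Horvat, Espinoza, Novak, Lund, Adeyemi, Vasquez, Tanaka. So position 1.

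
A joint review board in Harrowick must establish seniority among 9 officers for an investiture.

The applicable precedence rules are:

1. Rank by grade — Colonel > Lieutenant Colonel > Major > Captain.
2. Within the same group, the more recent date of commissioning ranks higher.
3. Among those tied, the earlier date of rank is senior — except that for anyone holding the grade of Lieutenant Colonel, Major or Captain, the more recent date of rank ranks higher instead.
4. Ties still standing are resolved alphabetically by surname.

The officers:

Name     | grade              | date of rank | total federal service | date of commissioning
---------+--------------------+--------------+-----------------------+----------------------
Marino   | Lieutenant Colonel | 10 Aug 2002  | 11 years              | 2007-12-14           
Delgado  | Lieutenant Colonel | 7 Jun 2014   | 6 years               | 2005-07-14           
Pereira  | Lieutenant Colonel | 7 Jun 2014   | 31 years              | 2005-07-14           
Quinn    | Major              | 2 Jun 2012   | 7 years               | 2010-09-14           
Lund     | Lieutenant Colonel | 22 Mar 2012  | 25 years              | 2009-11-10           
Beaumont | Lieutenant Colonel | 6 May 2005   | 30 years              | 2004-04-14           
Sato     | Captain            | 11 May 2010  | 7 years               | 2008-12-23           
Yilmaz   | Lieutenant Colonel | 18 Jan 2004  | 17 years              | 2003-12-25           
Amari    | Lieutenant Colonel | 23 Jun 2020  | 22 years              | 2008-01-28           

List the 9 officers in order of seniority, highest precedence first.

Lund, Amari, Marino, Delgado, Pereira, Beaumont, Yilmaz, Quinn, Sato

By grade: Lund, Amari, Marino, Delgado, Pereira, Beaumont and Yilmaz (Lieutenant Colonel); then Quinn (Major); then Sato (Captain).
Among Lund, Amari, Marino, Delgado, Pereira, Beaumont and Yilmaz, by date of commissioning (later first): Lund (2009-11-10) before Amari (2008-01-28) before Marino (2007-12-14) before Delgado and Pereira (2005-07-14) before Beaumont (2004-04-14) before Yilmaz (2003-12-25).
Delgado and Pereira both have date of rank 7 Jun 2014, so the next rule applies.
Among Delgado and Pereira, alphabetically by surname: Delgado before Pereira.
Full order: Lund, Amari, Marino, Delgado, Pereira, Beaumont, Yilmaz, Quinn, Sato.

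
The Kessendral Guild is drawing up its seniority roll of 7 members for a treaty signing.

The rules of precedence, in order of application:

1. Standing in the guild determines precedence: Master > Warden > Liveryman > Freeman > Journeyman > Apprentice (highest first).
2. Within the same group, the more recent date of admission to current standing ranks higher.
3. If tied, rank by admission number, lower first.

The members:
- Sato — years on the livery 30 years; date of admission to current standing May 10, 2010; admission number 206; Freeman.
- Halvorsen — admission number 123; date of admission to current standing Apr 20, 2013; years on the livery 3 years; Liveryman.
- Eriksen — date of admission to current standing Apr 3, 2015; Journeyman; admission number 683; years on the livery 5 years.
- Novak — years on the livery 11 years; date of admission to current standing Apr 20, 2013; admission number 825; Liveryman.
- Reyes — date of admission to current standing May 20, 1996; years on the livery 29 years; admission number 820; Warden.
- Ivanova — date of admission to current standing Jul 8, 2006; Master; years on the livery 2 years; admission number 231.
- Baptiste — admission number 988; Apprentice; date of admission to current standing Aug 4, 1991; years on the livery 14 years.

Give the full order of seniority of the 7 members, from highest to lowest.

By standing in the guild: Ivanova (Master); then Reyes (Warden); then Halvorsen and Novak (Liveryman); then Sato (Freeman); then Eriksen (Journeyman); then Baptiste (Apprentice).
Halvorsen and Novak both have date of admission to current standing Apr 20, 2013, so the next rule applies.
Among Halvorsen and Novak, by admission number (lower first): Halvorsen (123) before Novak (825).
Full order: Ivanova, Reyes, Halvorsen, Novak, Sato, Eriksen, Baptiste.

Ivanova, Reyes, Halvorsen, Novak, Sato, Eriksen, Baptiste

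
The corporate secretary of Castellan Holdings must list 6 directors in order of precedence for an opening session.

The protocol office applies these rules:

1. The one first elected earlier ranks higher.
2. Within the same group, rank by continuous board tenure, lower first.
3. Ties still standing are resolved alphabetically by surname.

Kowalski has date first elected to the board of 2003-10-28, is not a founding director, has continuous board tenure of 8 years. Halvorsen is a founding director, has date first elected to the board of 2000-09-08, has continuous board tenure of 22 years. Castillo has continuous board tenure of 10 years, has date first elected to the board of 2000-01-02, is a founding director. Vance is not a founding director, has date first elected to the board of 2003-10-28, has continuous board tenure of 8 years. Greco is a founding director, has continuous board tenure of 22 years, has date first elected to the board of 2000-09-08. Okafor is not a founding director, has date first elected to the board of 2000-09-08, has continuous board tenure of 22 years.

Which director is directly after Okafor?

Kowalski

By date first elected to the board (earlier first): Castillo (2000-01-02); then Greco, Halvorsen and Okafor (each 2000-09-08); then Kowalski and Vance (both 2003-10-28).
Greco, Halvorsen and Okafor all have continuous board tenure 22 years, so the next rule applies.
Among Greco, Halvorsen and Okafor, alphabetically by surname: Greco before Halvorsen before Okafor.
Kowalski and Vance both have continuous board tenure 8 years, so the next rule applies.
Among Kowalski and Vance, alphabetically by surname: Kowalski before Vance.
Order: Castillo, Greco, Halvorsen, Okafor, Kowalski, Vance.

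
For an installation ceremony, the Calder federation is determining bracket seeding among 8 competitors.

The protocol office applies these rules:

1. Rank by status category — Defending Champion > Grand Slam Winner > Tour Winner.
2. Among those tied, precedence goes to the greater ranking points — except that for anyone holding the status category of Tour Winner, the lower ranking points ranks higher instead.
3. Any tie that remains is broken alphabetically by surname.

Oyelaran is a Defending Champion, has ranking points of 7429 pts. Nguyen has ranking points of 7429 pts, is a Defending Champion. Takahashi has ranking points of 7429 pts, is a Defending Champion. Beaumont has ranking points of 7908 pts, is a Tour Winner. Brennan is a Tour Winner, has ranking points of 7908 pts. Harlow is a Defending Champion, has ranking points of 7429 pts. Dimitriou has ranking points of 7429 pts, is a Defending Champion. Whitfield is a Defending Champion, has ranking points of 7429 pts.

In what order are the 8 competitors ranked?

By status category: Dimitriou, Harlow, Nguyen, Oyelaran, Takahashi and Whitfield (Defending Champion); then Beaumont and Brennan (Tour Winner).
Dimitriou, Harlow, Nguyen, Oyelaran, Takahashi and Whitfield all have ranking points 7429 pts, so the next rule applies.
Among Dimitriou, Harlow, Nguyen, Oyelaran, Takahashi and Whitfield, alphabetically by surname: Dimitriou before Harlow before Nguyen before Oyelaran before Takahashi before Whitfield.
Beaumont and Brennan both have ranking points 7908 pts, so the next rule applies.
Among Beaumont and Brennan, alphabetically by surname: Beaumont before Brennan.
Full order: Dimitriou, Harlow, Nguyen, Oyelaran, Takahashi, Whitfield, Beaumont, Brennan.

Dimitriou, Harlow, Nguyen, Oyelaran, Takahashi, Whitfield, Beaumont, Brennan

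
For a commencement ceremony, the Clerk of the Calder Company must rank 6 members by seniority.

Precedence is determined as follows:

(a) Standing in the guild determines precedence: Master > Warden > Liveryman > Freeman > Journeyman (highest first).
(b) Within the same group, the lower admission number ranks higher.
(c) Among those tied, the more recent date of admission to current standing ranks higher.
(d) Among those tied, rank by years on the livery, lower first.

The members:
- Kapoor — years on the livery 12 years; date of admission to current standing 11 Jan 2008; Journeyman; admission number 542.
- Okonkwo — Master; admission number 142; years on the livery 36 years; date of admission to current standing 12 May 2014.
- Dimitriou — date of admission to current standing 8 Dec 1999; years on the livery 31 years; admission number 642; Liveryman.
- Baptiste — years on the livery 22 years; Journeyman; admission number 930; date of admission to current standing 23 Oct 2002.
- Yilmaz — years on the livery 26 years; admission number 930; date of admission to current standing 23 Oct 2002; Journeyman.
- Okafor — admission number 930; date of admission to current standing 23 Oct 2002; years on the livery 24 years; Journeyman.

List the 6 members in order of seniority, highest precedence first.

Okonkwo, Dimitriou, Kapoor, Baptiste, Okafor, Yilmaz

By standing in the guild: Okonkwo (Master); then Dimitriou (Liveryman); then Kapoor, Baptiste, Okafor and Yilmaz (Journeyman).
Among Kapoor, Baptiste, Okafor and Yilmaz, by admission number (lower first): Kapoor (542) before Baptiste, Okafor and Yilmaz (930).
Baptiste, Okafor and Yilmaz all have date of admission to current standing 23 Oct 2002, so the next rule applies.
Among Baptiste, Okafor and Yilmaz, by years on the livery (lower first): Baptiste (22 years) before Okafor (24 years) before Yilmaz (26 years).
Full order: Okonkwo, Dimitriou, Kapoor, Baptiste, Okafor, Yilmaz.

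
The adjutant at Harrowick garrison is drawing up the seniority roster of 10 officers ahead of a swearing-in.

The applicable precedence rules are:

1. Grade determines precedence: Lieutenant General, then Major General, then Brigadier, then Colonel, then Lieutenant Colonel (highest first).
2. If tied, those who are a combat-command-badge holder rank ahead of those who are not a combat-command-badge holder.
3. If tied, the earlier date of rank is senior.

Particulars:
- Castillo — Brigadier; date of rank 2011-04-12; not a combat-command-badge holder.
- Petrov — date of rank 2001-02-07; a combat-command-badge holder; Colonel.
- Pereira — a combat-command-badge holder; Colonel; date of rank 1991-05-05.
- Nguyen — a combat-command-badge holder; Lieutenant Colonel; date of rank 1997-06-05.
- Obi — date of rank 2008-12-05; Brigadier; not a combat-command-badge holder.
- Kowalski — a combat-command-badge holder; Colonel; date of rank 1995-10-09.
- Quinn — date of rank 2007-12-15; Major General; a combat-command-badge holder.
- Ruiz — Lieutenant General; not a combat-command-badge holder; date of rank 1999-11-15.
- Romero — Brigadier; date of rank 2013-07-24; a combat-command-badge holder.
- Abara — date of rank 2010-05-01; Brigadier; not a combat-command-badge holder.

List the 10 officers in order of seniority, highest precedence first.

Ruiz, Quinn, Romero, Obi, Abara, Castillo, Pereira, Kowalski, Petrov, Nguyen

By grade: Ruiz (Lieutenant General); then Quinn (Major General); then Romero, Obi, Abara and Castillo (Brigadier); then Pereira, Kowalski and Petrov (Colonel); then Nguyen (Lieutenant Colonel).
Among Romero, Obi, Abara and Castillo, a combat-command-badge holder before not a combat-command-badge holder: Romero (a combat-command-badge holder) before Obi, Abara and Castillo (not a combat-command-badge holder).
Among Obi, Abara and Castillo, by date of rank (earlier first): Obi (2008-12-05) before Abara (2010-05-01) before Castillo (2011-04-12).
Pereira, Kowalski and Petrov are each a combat-command-badge holder, so the next rule applies.
Among Pereira, Kowalski and Petrov, by date of rank (earlier first): Pereira (1991-05-05) before Kowalski (1995-10-09) before Petrov (2001-02-07).
Full order: Ruiz, Quinn, Romero, Obi, Abara, Castillo, Pereira, Kowalski, Petrov, Nguyen.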